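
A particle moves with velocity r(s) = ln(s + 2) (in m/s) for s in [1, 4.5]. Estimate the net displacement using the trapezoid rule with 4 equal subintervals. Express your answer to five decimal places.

Δs = (4.5 − 1)/4 = 0.875.
r(1) ≈ 1.09861, r(1.875) ≈ 1.35455, r(2.75) ≈ 1.55814, r(3.625) ≈ 1.72722, r(4.5) ≈ 1.87180.
T_4 = (Δs/2)·[r(s_0) + 2r(s_1) + 2r(s_2) + 2r(s_3) + r(s_4)].
Sum ≈ 5.35948.

5.35948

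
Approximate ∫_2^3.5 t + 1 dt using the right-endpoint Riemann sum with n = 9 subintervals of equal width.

Δt = (3.5 − 2)/9 = 1/6.
Right endpoints: 13/6, 7/3, 2.5, 8/3, 17/6, 3, 19/6, 10/3, 3.5.
f(13/6) = 19/6, f(7/3) = 10/3, f(2.5) = 3.5, f(8/3) = 11/3, f(17/6) = 23/6, f(3) = 4, f(19/6) = 25/6, f(10/3) = 13/3, f(3.5) = 4.5.
Sum = Δt · [f(13/6) + f(7/3) + f(2.5) + ...].
Sum = 5.75.

5.75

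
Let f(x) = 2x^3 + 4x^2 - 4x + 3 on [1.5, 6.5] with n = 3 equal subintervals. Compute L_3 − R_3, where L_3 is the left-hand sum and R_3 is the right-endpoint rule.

-1137.5

L_3 ≈ 682.7314815.
R_3 ≈ 1820.2314815.
L_3 − R_3 = -1137.5.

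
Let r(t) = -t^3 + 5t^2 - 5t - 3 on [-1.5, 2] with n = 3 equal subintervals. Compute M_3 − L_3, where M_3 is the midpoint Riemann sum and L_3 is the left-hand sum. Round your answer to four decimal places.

-16.8012

M_3 ≈ -0.338252.
L_3 ≈ 16.462963.
M_3 − L_3 ≈ -16.8012.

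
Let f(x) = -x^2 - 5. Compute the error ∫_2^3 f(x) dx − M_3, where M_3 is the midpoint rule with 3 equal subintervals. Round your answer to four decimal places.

Exact integral: ∫_2^3 f(x) dx ≈ -11.333333.
M_3 ≈ -11.324074.
Error ≈ -11.333333 − (-11.324074) ≈ -0.0093.

-0.0093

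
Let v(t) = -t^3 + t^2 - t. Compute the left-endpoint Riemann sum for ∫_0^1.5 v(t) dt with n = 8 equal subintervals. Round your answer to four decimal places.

Δt = (1.5 − 0)/8 = 0.1875.
Left endpoints: 0, 0.1875, 0.375, 0.5625, 0.75, 0.9375, 1.125, 1.3125.
v(0) = 0, v(0.1875) = -651/4096, v(0.375) = -147/512, v(0.5625) = -1737/4096, v(0.75) = -0.609375, v(0.9375) = -3615/4096, v(1.125) = -657/512, v(1.3125) = -7581/4096.
Sum = Δt · [v(0) + v(0.1875) + v(0.375) + ...].
Sum ≈ -1.0305.

-1.0305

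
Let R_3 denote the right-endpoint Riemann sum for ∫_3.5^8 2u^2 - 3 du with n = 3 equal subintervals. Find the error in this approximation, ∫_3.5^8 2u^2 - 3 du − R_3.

-81

Exact integral: ∫_3.5^8 f(u) du = 299.25.
R_3 = 380.25.
Error = 299.25 − 380.25 = -81.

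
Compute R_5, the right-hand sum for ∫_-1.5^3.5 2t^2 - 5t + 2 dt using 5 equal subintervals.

Δt = (3.5 − (-1.5))/5 = 1.
Right endpoints: -0.5, 0.5, 1.5, 2.5, 3.5.
f(-0.5) = 5, f(0.5) = 0, f(1.5) = -1, f(2.5) = 2, f(3.5) = 9.
Sum = Δt · [f(-0.5) + f(0.5) + f(1.5) + f(2.5) + f(3.5)].
Sum = 15.

15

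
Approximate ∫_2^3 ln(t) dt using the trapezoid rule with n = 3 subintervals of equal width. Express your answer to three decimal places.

Δt = (3 − 2)/3 = 1/3.
f(2) ≈ 0.693, f(7/3) ≈ 0.847, f(8/3) ≈ 0.981, f(3) ≈ 1.099.
T_3 = (Δt/2)·[f(t_0) + 2f(t_1) + 2f(t_2) + f(t_3)].
Sum ≈ 0.908.

0.908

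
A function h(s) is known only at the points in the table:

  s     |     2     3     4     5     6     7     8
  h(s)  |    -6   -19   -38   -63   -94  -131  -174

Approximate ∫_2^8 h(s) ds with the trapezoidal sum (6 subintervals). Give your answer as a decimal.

-435

Δs = 1.
T_6 = (1/2)·[(-6) + 2·(-19) + 2·(-38) + 2·(-63) + 2·(-94) + 2·(-131) + (-174)] = -435.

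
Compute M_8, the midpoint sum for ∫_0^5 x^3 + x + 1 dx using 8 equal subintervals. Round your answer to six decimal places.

Δx = (5 − 0)/8 = 0.625.
Midpoints: 0.3125, 0.9375, 1.5625, 2.1875, 2.8125, 3.4375, 4.0625, 4.6875.
f(0.3125) = 5501/4096, f(0.9375) = 11311/4096, f(1.5625) = 26121/4096, f(2.1875) = 55931/4096, f(2.8125) = 106741/4096, f(3.4375) = 184551/4096, f(4.0625) = 295361/4096, f(4.6875) = 445171/4096.
Sum = Δx · [f(0.3125) + f(0.9375) + f(1.5625) + ...].
Sum ≈ 172.529297.

172.529297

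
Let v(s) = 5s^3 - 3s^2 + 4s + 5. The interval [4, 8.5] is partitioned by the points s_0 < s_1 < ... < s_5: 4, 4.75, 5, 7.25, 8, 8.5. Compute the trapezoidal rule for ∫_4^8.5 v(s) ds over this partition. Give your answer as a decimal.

Subinterval widths: 0.75, 0.25, 2.25, 0.75, 0.5.
v(4) = 293, v(4.75) = 492.171875, v(5) = 575, v(7.25) = 1781.703125, v(8) = 2405, v(8.5) = 2892.875.
On each subinterval the trapezoid contributes (Δs_i/2)·[v(s_{i-1}) + v(s_i)].
Sum = 5973.609375.

5973.609375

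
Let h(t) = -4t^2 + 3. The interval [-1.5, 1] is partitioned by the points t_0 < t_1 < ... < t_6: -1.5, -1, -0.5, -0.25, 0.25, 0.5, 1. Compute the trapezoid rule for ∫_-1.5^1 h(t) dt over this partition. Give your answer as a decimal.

Subinterval widths: 0.5, 0.5, 0.25, 0.5, 0.25, 0.5.
h(-1.5) = -6, h(-1) = -1, h(-0.5) = 2, h(-0.25) = 2.75, h(0.25) = 2.75, h(0.5) = 2, h(1) = -1.
On each subinterval the trapezoid contributes (Δt_i/2)·[h(t_{i-1}) + h(t_i)].
Sum = 1.3125.

1.3125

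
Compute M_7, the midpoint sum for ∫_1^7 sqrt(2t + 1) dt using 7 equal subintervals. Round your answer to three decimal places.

17.643

Δt = (7 − 1)/7 = 6/7.
Midpoints: 10/7, 16/7, 22/7, 4, 34/7, 40/7, 46/7.
f(10/7) ≈ 1.964, f(16/7) ≈ 2.360, f(22/7) ≈ 2.699, f(4) ≈ 3.000, f(34/7) ≈ 3.273, f(40/7) ≈ 3.525, f(46/7) ≈ 3.761.
Sum = Δt · [f(10/7) + f(16/7) + f(22/7) + ...].
Sum ≈ 17.643.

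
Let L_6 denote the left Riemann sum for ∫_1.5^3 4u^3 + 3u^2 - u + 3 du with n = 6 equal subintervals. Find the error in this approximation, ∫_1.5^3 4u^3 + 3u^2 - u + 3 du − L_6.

Exact integral: ∫_1.5^3 f(u) du = 100.6875.
L_6 = 87.
Error = 100.6875 − 87 = 13.6875.

13.6875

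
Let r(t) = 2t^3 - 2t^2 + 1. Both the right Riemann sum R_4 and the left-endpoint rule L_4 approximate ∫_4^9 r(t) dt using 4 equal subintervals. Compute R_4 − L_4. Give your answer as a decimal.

R_4 = 3512.34375.
L_4 = 2012.34375.
R_4 − L_4 = 1500.

1500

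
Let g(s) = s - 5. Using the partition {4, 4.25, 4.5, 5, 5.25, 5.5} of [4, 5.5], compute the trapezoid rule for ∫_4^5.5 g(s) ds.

Subinterval widths: 0.25, 0.25, 0.5, 0.25, 0.25.
g(4) = -1, g(4.25) = -0.75, g(4.5) = -0.5, g(5) = 0, g(5.25) = 0.25, g(5.5) = 0.5.
On each subinterval the trapezoid contributes (Δs_i/2)·[g(s_{i-1}) + g(s_i)].
Sum = -0.375.

-0.375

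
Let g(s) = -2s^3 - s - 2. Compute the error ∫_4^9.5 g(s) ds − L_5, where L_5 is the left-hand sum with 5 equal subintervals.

Exact integral: ∫_4^9.5 g(s) ds = -3992.65625.
L_5 = -3161.84.
Error = -3992.65625 − (-3161.84) = -830.81625.

-830.81625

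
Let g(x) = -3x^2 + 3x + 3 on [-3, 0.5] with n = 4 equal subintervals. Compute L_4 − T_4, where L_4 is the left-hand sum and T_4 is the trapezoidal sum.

L_4 = -47.16796875.
T_4 = -31.08984375.
L_4 − T_4 = -16.078125.

-16.078125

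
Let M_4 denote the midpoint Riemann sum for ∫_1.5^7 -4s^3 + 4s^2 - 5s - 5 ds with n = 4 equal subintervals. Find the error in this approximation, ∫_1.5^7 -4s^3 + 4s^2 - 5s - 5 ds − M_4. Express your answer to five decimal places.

-40.72721

Exact integral: ∫_1.5^7 f(s) ds ≈ -2087.4791667.
M_4 ≈ -2046.7519531.
Error ≈ -2087.4791667 − (-2046.7519531) ≈ -40.72721.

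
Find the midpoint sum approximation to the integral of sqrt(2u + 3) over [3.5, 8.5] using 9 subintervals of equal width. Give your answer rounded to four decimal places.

Δu = (8.5 − 3.5)/9 = 5/9.
Midpoints: 34/9, 13/3, 44/9, 49/9, 6, 59/9, 64/9, 23/3, 74/9.
f(34/9) ≈ 3.2489, f(13/3) ≈ 3.4157, f(44/9) ≈ 3.5746, f(49/9) ≈ 3.7268, f(6) ≈ 3.8730, f(59/9) ≈ 4.0139, f(64/9) ≈ 4.1500, f(23/3) ≈ 4.2817, f(74/9) ≈ 4.4096.
Sum = Δu · [f(34/9) + f(13/3) + f(44/9) + ...].
Sum ≈ 19.2745.

19.2745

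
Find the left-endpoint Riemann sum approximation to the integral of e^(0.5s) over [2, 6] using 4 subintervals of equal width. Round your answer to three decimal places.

26.772

Δs = (6 − 2)/4 = 1.
Left endpoints: 2, 3, 4, 5.
f(2) ≈ 2.718, f(3) ≈ 4.482, f(4) ≈ 7.389, f(5) ≈ 12.182.
Sum = Δs · [f(2) + f(3) + f(4) + f(5)].
Sum ≈ 26.772.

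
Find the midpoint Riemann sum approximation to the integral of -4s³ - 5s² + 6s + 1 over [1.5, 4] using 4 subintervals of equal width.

Δs = (4 − 1.5)/4 = 0.625.
Midpoints: 1.8125, 2.4375, 3.0625, 3.6875.
f(1.8125) = -29049/1024, f(2.4375) = -73739/1024, f(3.0625) = -145829/1024, f(3.6875) = -251319/1024.
Sum = Δs · [f(1.8125) + f(2.4375) + f(3.0625) + f(3.6875)].
Sum = -305.13671875.

-305.13671875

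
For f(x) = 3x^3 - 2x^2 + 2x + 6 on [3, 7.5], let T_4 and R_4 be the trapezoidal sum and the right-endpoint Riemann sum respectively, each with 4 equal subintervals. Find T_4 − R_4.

-618.2578125

T_4 ≈ 2166.249023.
R_4 ≈ 2784.506836.
T_4 − R_4 = -618.2578125.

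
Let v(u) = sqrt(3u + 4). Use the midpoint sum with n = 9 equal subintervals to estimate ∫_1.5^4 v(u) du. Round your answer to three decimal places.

8.716

Δu = (4 − 1.5)/9 = 5/18.
Midpoints: 59/36, 23/12, 79/36, 89/36, 2.75, 109/36, 119/36, 43/12, 139/36.
v(59/36) ≈ 2.986, v(23/12) ≈ 3.122, v(79/36) ≈ 3.253, v(89/36) ≈ 3.379, v(2.75) ≈ 3.500, v(109/36) ≈ 3.617, v(119/36) ≈ 3.731, v(43/12) ≈ 3.841, v(139/36) ≈ 3.948.
Sum = Δu · [v(59/36) + v(23/12) + v(79/36) + ...].
Sum ≈ 8.716.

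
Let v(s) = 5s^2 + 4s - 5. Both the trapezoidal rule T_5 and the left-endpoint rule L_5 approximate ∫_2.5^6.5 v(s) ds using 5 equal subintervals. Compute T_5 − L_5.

T_5 = 485.8.
L_5 = 407.4.
T_5 − L_5 = 78.4.

78.4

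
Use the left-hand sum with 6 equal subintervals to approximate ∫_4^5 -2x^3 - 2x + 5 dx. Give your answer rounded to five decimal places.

-178.29167

Δx = (5 − 4)/6 = 1/6.
Left endpoints: 4, 25/6, 13/3, 4.5, 14/3, 29/6.
f(4) = -131, f(25/6) = -15985/108, f(13/3) = -4493/27, f(4.5) = -186.25, f(14/3) = -5605/27, f(29/6) = -24893/108.
Sum = Δx · [f(4) + f(25/6) + f(13/3) + ...].
Sum ≈ -178.29167.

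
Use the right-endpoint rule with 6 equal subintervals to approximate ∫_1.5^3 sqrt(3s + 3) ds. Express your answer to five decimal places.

4.76334

Δs = (3 − 1.5)/6 = 0.25.
Right endpoints: 1.75, 2, 2.25, 2.5, 2.75, 3.
f(1.75) ≈ 2.87228, f(2) ≈ 3.00000, f(2.25) ≈ 3.12250, f(2.5) ≈ 3.24037, f(2.75) ≈ 3.35410, f(3) ≈ 3.46410.
Sum = Δs · [f(1.75) + f(2) + f(2.25) + ...].
Sum ≈ 4.76334.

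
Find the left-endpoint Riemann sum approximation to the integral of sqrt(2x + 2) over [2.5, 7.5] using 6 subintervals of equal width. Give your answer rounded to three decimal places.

16.567

Δx = (7.5 − 2.5)/6 = 5/6.
Left endpoints: 2.5, 10/3, 25/6, 5, 35/6, 20/3.
f(2.5) ≈ 2.646, f(10/3) ≈ 2.944, f(25/6) ≈ 3.215, f(5) ≈ 3.464, f(35/6) ≈ 3.697, f(20/3) ≈ 3.916.
Sum = Δx · [f(2.5) + f(10/3) + f(25/6) + ...].
Sum ≈ 16.567.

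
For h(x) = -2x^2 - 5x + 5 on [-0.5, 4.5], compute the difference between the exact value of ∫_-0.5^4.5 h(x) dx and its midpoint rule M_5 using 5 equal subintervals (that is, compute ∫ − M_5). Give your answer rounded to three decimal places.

-0.833

Exact integral: ∫_-0.5^4.5 h(x) dx ≈ -85.83333.
M_5 = -85.
Error ≈ -85.83333 − (-85) ≈ -0.833.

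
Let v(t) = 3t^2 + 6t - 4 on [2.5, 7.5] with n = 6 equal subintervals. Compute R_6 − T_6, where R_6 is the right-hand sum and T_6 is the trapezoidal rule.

75

R_6 ≈ 612.9861111.
T_6 ≈ 537.9861111.
R_6 − T_6 = 75.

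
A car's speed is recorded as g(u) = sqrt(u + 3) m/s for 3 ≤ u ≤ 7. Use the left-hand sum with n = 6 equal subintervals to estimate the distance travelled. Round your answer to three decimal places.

Δu = (7 − 3)/6 = 2/3.
Left endpoints: 3, 11/3, 13/3, 5, 17/3, 19/3.
g(3) ≈ 2.449, g(11/3) ≈ 2.582, g(13/3) ≈ 2.708, g(5) ≈ 2.828, g(17/3) ≈ 2.944, g(19/3) ≈ 3.055.
Sum = Δu · [g(3) + g(11/3) + g(13/3) + ...].
Sum ≈ 11.045.

11.045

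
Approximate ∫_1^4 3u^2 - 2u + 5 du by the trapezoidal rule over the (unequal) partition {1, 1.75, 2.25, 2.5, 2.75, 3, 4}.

63.796875

Subinterval widths: 0.75, 0.5, 0.25, 0.25, 0.25, 1.
f(1) = 6, f(1.75) = 10.6875, f(2.25) = 15.6875, f(2.5) = 18.75, f(2.75) = 22.1875, f(3) = 26, f(4) = 45.
On each subinterval the trapezoid contributes (Δu_i/2)·[f(u_{i-1}) + f(u_i)].
Sum = 63.796875.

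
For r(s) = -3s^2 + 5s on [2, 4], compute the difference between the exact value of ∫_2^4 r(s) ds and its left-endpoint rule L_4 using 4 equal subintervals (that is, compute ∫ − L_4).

-6.25

Exact integral: ∫_2^4 r(s) ds = -26.
L_4 = -19.75.
Error = -26 − (-19.75) = -6.25.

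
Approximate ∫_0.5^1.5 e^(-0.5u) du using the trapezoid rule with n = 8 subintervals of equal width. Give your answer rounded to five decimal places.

Δu = (1.5 − 0.5)/8 = 0.125.
f(0.5) ≈ 0.77880, f(0.625) ≈ 0.73162, f(0.75) ≈ 0.68729, f(0.875) ≈ 0.64565, f(1) ≈ 0.60653, f(1.125) ≈ 0.56978, f(1.25) ≈ 0.53526, f(1.375) ≈ 0.50283, f(1.5) ≈ 0.47237.
T_8 = (Δu/2)·[f(u_0) + 2f(u_1) + ... + 2f(u_{7}) + f(u_8)].
Sum ≈ 0.61307.

0.61307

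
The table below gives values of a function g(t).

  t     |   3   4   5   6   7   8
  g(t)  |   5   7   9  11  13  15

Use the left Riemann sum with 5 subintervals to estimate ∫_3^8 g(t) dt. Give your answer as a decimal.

45

Δt = 1.
Sum = 1·[5 + 7 + 9 + 11 + 13] = 45.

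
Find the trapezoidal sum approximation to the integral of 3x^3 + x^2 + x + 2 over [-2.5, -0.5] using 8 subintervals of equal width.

-23.34375

Δx = (-0.5 − (-2.5))/8 = 0.25.
f(-2.5) = -41.125, f(-2.25) = -29.359375, f(-2) = -20, f(-1.75) = -12.765625, f(-1.5) = -7.375, f(-1.25) = -3.546875, f(-1) = -1, f(-0.75) = 0.546875, f(-0.5) = 1.375.
T_8 = (Δx/2)·[f(x_0) + 2f(x_1) + ... + 2f(x_{7}) + f(x_8)].
Sum = -23.34375.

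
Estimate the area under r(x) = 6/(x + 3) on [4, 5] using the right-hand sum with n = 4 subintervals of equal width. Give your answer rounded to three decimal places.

0.788

Δx = (5 − 4)/4 = 0.25.
Right endpoints: 4.25, 4.5, 4.75, 5.
r(4.25) = 24/29, r(4.5) = 0.8, r(4.75) = 24/31, r(5) = 0.75.
Sum = Δx · [r(4.25) + r(4.5) + r(4.75) + r(5)].
Sum ≈ 0.788.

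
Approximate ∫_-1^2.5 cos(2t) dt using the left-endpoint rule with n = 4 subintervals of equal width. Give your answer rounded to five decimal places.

Δt = (2.5 − (-1))/4 = 0.875.
Left endpoints: -1, -0.125, 0.75, 1.625.
f(-1) ≈ -0.41615, f(-0.125) ≈ 0.96891, f(0.75) ≈ 0.07074, f(1.625) ≈ -0.99413.
Sum = Δt · [f(-1) + f(-0.125) + f(0.75) + f(1.625)].
Sum ≈ -0.32430.

-0.32430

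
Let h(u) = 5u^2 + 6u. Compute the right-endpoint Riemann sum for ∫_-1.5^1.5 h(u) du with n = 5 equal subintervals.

17.55

Δu = (1.5 − (-1.5))/5 = 0.6.
Right endpoints: -0.9, -0.3, 0.3, 0.9, 1.5.
h(-0.9) = -1.35, h(-0.3) = -1.35, h(0.3) = 2.25, h(0.9) = 9.45, h(1.5) = 20.25.
Sum = Δu · [h(-0.9) + h(-0.3) + h(0.3) + h(0.9) + h(1.5)].
Sum = 17.55.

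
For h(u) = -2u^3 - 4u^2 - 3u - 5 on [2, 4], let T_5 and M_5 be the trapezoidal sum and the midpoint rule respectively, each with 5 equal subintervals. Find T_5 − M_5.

T_5 = -223.84.
M_5 = -222.08.
T_5 − M_5 = -1.76.

-1.76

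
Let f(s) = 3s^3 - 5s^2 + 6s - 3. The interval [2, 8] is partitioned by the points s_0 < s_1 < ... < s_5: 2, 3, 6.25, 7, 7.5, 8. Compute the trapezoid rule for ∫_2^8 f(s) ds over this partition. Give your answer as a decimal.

2600.90625

Subinterval widths: 1, 3.25, 0.75, 0.5, 0.5.
f(2) = 13, f(3) = 51, f(6.25) = 571.609375, f(7) = 823, f(7.5) = 1026.375, f(8) = 1261.
On each subinterval the trapezoid contributes (Δs_i/2)·[f(s_{i-1}) + f(s_i)].
Sum = 2600.90625.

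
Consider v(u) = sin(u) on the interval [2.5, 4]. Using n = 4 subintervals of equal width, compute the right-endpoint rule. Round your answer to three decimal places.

Δu = (4 − 2.5)/4 = 0.375.
Right endpoints: 2.875, 3.25, 3.625, 4.
v(2.875) ≈ 0.263, v(3.25) ≈ -0.108, v(3.625) ≈ -0.465, v(4) ≈ -0.757.
Sum = Δu · [v(2.875) + v(3.25) + v(3.625) + v(4)].
Sum ≈ -0.400.

-0.400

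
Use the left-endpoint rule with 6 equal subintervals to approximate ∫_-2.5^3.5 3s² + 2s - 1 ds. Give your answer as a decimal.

Δs = (3.5 − (-2.5))/6 = 1.
Left endpoints: -2.5, -1.5, -0.5, 0.5, 1.5, 2.5.
f(-2.5) = 12.75, f(-1.5) = 2.75, f(-0.5) = -1.25, f(0.5) = 0.75, f(1.5) = 8.75, f(2.5) = 22.75.
Sum = Δs · [f(-2.5) + f(-1.5) + f(-0.5) + ...].
Sum = 46.5.

46.5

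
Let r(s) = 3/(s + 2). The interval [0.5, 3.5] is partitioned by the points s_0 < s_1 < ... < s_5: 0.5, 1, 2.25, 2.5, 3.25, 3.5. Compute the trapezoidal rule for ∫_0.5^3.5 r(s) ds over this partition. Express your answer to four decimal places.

2.3916

Subinterval widths: 0.5, 1.25, 0.25, 0.75, 0.25.
r(0.5) = 1.2, r(1) = 1, r(2.25) = 12/17, r(2.5) = 2/3, r(3.25) = 4/7, r(3.5) = 6/11.
On each subinterval the trapezoid contributes (Δs_i/2)·[r(s_{i-1}) + r(s_i)].
Sum ≈ 2.3916.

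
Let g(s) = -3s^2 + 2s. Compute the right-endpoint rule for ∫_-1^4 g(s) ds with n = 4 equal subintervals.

Δs = (4 − (-1))/4 = 1.25.
Right endpoints: 0.25, 1.5, 2.75, 4.
g(0.25) = 0.3125, g(1.5) = -3.75, g(2.75) = -17.1875, g(4) = -40.
Sum = Δs · [g(0.25) + g(1.5) + g(2.75) + g(4)].
Sum = -75.78125.

-75.78125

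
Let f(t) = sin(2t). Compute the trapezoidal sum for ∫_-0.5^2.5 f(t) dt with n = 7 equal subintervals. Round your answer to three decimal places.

0.120

Δt = (2.5 − (-0.5))/7 = 3/7.
f(-0.5) ≈ -0.841, f(-1/14) ≈ -0.142, f(5/14) ≈ 0.655, f(11/14) ≈ 1.000, f(17/14) ≈ 0.654, f(23/14) ≈ -0.144, f(29/14) ≈ -0.842, f(2.5) ≈ -0.959.
T_7 = (Δt/2)·[f(t_0) + 2f(t_1) + ... + 2f(t_{6}) + f(t_7)].
Sum ≈ 0.120.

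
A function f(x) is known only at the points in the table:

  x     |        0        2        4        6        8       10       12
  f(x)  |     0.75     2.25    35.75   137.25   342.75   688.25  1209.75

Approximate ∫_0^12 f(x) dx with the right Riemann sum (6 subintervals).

Δx = 2.
Sum = 2·[2.25 + 35.75 + 137.25 + 342.75 + 688.25 + 1209.75] = 4832.

4832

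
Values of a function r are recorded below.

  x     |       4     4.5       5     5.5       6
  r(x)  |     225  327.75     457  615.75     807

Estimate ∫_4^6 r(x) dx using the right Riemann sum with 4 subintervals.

1103.75

Δx = 0.5.
Sum = 0.5·[327.75 + 457 + 615.75 + 807] = 1103.75.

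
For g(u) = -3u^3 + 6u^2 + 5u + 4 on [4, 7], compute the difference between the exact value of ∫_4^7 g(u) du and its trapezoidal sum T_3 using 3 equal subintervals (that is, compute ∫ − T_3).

Exact integral: ∫_4^7 g(u) du = -956.25.
T_3 = -978.
Error = -956.25 − (-978) = 21.75.

21.75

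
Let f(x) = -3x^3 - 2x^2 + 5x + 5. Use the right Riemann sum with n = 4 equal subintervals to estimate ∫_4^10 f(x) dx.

Δx = (10 − 4)/4 = 1.5.
Right endpoints: 5.5, 7, 8.5, 10.
f(5.5) = -527.125, f(7) = -1087, f(8.5) = -1939.375, f(10) = -3145.
Sum = Δx · [f(5.5) + f(7) + f(8.5) + f(10)].
Sum = -10047.75.

-10047.75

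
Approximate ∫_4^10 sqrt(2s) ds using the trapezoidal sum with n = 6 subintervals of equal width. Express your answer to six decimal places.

Δs = (10 − 4)/6 = 1.
f(4) ≈ 2.828427, f(5) ≈ 3.162278, f(6) ≈ 3.464102, f(7) ≈ 3.741657, f(8) ≈ 4.000000, f(9) ≈ 4.242641, f(10) ≈ 4.472136.
T_6 = (Δs/2)·[f(s_0) + 2f(s_1) + ... + 2f(s_{5}) + f(s_6)].
Sum ≈ 22.260959.

22.260959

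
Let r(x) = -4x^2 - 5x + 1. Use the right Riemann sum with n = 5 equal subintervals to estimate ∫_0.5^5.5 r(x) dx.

-367.5

Δx = (5.5 − 0.5)/5 = 1.
Right endpoints: 1.5, 2.5, 3.5, 4.5, 5.5.
r(1.5) = -15.5, r(2.5) = -36.5, r(3.5) = -65.5, r(4.5) = -102.5, r(5.5) = -147.5.
Sum = Δx · [r(1.5) + r(2.5) + r(3.5) + r(4.5) + r(5.5)].
Sum = -367.5.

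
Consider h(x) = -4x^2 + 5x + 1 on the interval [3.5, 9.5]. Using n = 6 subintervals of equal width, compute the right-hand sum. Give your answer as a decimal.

-1030

Δx = (9.5 − 3.5)/6 = 1.
Right endpoints: 4.5, 5.5, 6.5, 7.5, 8.5, 9.5.
h(4.5) = -57.5, h(5.5) = -92.5, h(6.5) = -135.5, h(7.5) = -186.5, h(8.5) = -245.5, h(9.5) = -312.5.
Sum = Δx · [h(4.5) + h(5.5) + h(6.5) + ...].
Sum = -1030.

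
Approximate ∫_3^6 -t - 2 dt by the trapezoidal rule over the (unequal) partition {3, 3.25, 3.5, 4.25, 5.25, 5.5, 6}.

Subinterval widths: 0.25, 0.25, 0.75, 1, 0.25, 0.5.
f(3) = -5, f(3.25) = -5.25, f(3.5) = -5.5, f(4.25) = -6.25, f(5.25) = -7.25, f(5.5) = -7.5, f(6) = -8.
On each subinterval the trapezoid contributes (Δt_i/2)·[f(t_{i-1}) + f(t_i)].
Sum = -19.5.

-19.5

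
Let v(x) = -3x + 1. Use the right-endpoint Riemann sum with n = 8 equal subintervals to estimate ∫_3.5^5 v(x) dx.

-18.046875

Δx = (5 − 3.5)/8 = 0.1875.
Right endpoints: 3.6875, 3.875, 4.0625, 4.25, 4.4375, 4.625, 4.8125, 5.
v(3.6875) = -10.0625, v(3.875) = -10.625, v(4.0625) = -11.1875, v(4.25) = -11.75, v(4.4375) = -12.3125, v(4.625) = -12.875, v(4.8125) = -13.4375, v(5) = -14.
Sum = Δx · [v(3.6875) + v(3.875) + v(4.0625) + ...].
Sum = -18.046875.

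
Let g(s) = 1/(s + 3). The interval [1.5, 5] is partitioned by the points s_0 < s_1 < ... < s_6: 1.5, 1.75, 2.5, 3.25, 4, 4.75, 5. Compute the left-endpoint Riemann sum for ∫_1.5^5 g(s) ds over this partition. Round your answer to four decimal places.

Subinterval widths: 0.25, 0.75, 0.75, 0.75, 0.75, 0.25.
Left endpoints: 1.5, 1.75, 2.5, 3.25, 4, 4.75.
g(1.5) = 2/9, g(1.75) = 4/19, g(2.5) = 2/11, g(3.25) = 0.16, g(4) = 1/7, g(4.75) = 4/31.
Sum = Σ Δs_i · g(s_i).
Sum ≈ 0.6092.

0.6092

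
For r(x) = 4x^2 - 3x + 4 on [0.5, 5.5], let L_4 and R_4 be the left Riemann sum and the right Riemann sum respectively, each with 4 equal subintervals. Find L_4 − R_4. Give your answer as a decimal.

L_4 = 136.25.
R_4 = 267.5.
L_4 − R_4 = -131.25.

-131.25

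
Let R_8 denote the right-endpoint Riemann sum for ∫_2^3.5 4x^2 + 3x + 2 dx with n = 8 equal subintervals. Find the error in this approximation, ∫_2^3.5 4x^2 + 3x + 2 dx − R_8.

Exact integral: ∫_2^3.5 f(x) dx = 61.875.
R_8 = 65.42578125.
Error = 61.875 − 65.42578125 = -3.55078125.

-3.55078125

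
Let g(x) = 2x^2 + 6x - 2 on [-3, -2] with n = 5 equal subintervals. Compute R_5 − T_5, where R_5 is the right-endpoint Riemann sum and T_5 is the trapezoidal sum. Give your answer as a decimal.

-0.4

R_5 = -4.72.
T_5 = -4.32.
R_5 − T_5 = -0.4.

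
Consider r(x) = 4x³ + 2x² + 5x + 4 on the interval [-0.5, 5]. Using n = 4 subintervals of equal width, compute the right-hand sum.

Δx = (5 − (-0.5))/4 = 1.375.
Right endpoints: 0.875, 2.25, 3.625, 5.
r(0.875) = 12.5859375, r(2.25) = 70.9375, r(3.625) = 238.9453125, r(5) = 579.
Sum = Δx · [r(0.875) + r(2.25) + r(3.625) + r(5)].
Sum = 1239.51953125.

1239.51953125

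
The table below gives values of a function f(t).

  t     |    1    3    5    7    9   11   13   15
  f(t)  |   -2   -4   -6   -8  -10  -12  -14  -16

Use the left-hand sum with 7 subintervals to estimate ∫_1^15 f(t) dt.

-112

Δt = 2.
Sum = 2·[(-2) + (-4) + (-6) + (-8) + (-10) + (-12) + (-14)] = -112.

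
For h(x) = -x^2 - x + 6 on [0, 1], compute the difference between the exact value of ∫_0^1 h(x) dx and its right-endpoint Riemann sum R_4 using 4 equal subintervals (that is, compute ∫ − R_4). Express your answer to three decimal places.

Exact integral: ∫_0^1 h(x) dx ≈ 5.16667.
R_4 = 4.90625.
Error ≈ 5.16667 − 4.90625 ≈ 0.260.

0.260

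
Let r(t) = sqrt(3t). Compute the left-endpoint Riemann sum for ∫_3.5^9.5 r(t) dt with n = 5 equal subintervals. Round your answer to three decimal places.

24.969

Δt = (9.5 − 3.5)/5 = 1.2.
Left endpoints: 3.5, 4.7, 5.9, 7.1, 8.3.
r(3.5) ≈ 3.240, r(4.7) ≈ 3.755, r(5.9) ≈ 4.207, r(7.1) ≈ 4.615, r(8.3) ≈ 4.990.
Sum = Δt · [r(3.5) + r(4.7) + r(5.9) + r(7.1) + r(8.3)].
Sum ≈ 24.969.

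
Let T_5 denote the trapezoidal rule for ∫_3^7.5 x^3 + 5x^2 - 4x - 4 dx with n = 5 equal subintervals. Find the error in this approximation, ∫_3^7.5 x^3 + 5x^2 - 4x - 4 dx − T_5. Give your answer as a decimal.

Exact integral: ∫_3^7.5 f(x) dx = 1316.390625.
T_5 = 1328.99625.
Error = 1316.390625 − 1328.99625 = -12.605625.

-12.605625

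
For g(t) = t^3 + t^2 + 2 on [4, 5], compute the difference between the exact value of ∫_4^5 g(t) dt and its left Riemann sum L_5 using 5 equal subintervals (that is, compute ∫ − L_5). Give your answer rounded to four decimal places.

Exact integral: ∫_4^5 g(t) dt ≈ 114.583333.
L_5 = 107.68.
Error ≈ 114.583333 − 107.68 ≈ 6.9033.

6.9033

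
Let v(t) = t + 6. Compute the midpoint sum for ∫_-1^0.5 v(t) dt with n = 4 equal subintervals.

Δt = (0.5 − (-1))/4 = 0.375.
Midpoints: -0.8125, -0.4375, -0.0625, 0.3125.
v(-0.8125) = 5.1875, v(-0.4375) = 5.5625, v(-0.0625) = 5.9375, v(0.3125) = 6.3125.
Sum = Δt · [v(-0.8125) + v(-0.4375) + v(-0.0625) + v(0.3125)].
Sum = 8.625.

8.625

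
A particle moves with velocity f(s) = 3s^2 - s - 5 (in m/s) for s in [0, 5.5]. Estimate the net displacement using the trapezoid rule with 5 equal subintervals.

Δs = (5.5 − 0)/5 = 1.1.
f(0) = -5, f(1.1) = -2.47, f(2.2) = 7.32, f(3.3) = 24.37, f(4.4) = 48.68, f(5.5) = 80.25.
T_5 = (Δs/2)·[f(s_0) + 2f(s_1) + ... + 2f(s_{4}) + f(s_5)].
Sum = 127.0775.

127.0775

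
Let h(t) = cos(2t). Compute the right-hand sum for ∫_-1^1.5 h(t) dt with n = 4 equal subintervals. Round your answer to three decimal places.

Δt = (1.5 − (-1))/4 = 0.625.
Right endpoints: -0.375, 0.25, 0.875, 1.5.
h(-0.375) ≈ 0.732, h(0.25) ≈ 0.878, h(0.875) ≈ -0.178, h(1.5) ≈ -0.990.
Sum = Δt · [h(-0.375) + h(0.25) + h(0.875) + h(1.5)].
Sum ≈ 0.276.

0.276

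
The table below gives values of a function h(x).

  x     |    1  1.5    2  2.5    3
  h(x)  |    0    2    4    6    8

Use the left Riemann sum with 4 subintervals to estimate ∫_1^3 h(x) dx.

Δx = 0.5.
Sum = 0.5·[0 + 2 + 4 + 6] = 6.

6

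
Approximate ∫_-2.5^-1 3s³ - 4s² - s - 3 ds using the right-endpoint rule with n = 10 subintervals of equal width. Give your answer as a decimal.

Δs = (-1 − (-2.5))/10 = 0.15.
Right endpoints: -2.35, -2.2, -2.05, -1.9, -1.75, -1.6, -1.45, -1.3, -1.15, -1.
f(-2.35) = -61.673625, f(-2.2) = -52.104, f(-2.05) = -43.605375, f(-1.9) = -36.117, f(-1.75) = -29.578125, f(-1.6) = -23.928, f(-1.45) = -19.105875, f(-1.3) = -15.051, f(-1.15) = -11.702625, f(-1) = -9.
Sum = Δs · [f(-2.35) + f(-2.2) + f(-2.05) + ...].
Sum = -45.27984375.

-45.27984375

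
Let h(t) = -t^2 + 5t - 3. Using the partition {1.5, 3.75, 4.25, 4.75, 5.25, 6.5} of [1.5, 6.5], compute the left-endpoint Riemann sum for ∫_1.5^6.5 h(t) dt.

Subinterval widths: 2.25, 0.5, 0.5, 0.5, 1.25.
Left endpoints: 1.5, 3.75, 4.25, 4.75, 5.25.
h(1.5) = 2.25, h(3.75) = 1.6875, h(4.25) = 0.1875, h(4.75) = -1.8125, h(5.25) = -4.3125.
Sum = Σ Δt_i · h(t_i).
Sum = -0.296875.

-0.296875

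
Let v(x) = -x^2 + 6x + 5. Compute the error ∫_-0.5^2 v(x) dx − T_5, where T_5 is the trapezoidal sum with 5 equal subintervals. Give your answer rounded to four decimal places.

0.1042

Exact integral: ∫_-0.5^2 v(x) dx ≈ 21.041667.
T_5 = 20.9375.
Error ≈ 21.041667 − 20.9375 ≈ 0.1042.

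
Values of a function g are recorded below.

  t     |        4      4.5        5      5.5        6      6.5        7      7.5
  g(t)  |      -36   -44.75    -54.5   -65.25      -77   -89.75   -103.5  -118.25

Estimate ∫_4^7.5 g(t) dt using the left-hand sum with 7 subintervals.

Δt = 0.5.
Sum = 0.5·[(-36) + (-44.75) + (-54.5) + (-65.25) + (-77) + (-89.75) + (-103.5)] = -235.375.

-235.375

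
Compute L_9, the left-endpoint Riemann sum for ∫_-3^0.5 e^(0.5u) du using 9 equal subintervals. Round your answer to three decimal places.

1.922

Δu = (0.5 − (-3))/9 = 7/18.
Left endpoints: -3, -47/18, -20/9, -11/6, -13/9, -19/18, -2/3, -5/18, 1/9.
f(-3) ≈ 0.223, f(-47/18) ≈ 0.271, f(-20/9) ≈ 0.329, f(-11/6) ≈ 0.400, f(-13/9) ≈ 0.486, f(-19/18) ≈ 0.590, f(-2/3) ≈ 0.717, f(-5/18) ≈ 0.870, f(1/9) ≈ 1.057.
Sum = Δu · [f(-3) + f(-47/18) + f(-20/9) + ...].
Sum ≈ 1.922.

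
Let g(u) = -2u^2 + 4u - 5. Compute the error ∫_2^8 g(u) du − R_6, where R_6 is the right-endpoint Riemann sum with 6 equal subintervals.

50

Exact integral: ∫_2^8 g(u) du = -246.
R_6 = -296.
Error = -246 − (-296) = 50.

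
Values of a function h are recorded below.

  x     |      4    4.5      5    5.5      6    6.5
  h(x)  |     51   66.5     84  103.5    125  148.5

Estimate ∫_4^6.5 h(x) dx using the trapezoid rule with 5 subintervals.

Δx = 0.5.
T_5 = (0.5/2)·[51 + 2·66.5 + 2·84 + 2·103.5 + 2·125 + 148.5] = 239.375.

239.375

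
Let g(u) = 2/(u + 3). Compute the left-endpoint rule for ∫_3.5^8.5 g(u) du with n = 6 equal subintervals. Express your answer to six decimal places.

1.198691

Δu = (8.5 − 3.5)/6 = 5/6.
Left endpoints: 3.5, 13/3, 31/6, 6, 41/6, 23/3.
g(3.5) = 4/13, g(13/3) = 3/11, g(31/6) = 12/49, g(6) = 2/9, g(41/6) = 12/59, g(23/3) = 0.1875.
Sum = Δu · [g(3.5) + g(13/3) + g(31/6) + ...].
Sum ≈ 1.198691.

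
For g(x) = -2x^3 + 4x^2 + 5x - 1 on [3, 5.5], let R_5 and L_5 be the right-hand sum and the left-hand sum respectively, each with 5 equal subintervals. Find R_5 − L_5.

-90.625

R_5 = -228.125.
L_5 = -137.5.
R_5 − L_5 = -90.625.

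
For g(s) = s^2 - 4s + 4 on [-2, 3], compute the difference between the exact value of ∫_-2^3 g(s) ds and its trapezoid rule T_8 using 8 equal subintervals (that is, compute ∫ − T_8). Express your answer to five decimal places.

-0.32552

Exact integral: ∫_-2^3 g(s) ds ≈ 21.6666667.
T_8 = 21.9921875.
Error ≈ 21.6666667 − 21.9921875 ≈ -0.32552.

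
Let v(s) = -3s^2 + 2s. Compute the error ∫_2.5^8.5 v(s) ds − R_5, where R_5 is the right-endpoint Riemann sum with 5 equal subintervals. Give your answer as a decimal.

Exact integral: ∫_2.5^8.5 v(s) ds = -532.5.
R_5 = -648.42.
Error = -532.5 − (-648.42) = 115.92.

115.92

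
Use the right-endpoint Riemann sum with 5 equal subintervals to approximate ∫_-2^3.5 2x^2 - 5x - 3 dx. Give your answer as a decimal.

-7.04

Δx = (3.5 − (-2))/5 = 1.1.
Right endpoints: -0.9, 0.2, 1.3, 2.4, 3.5.
f(-0.9) = 3.12, f(0.2) = -3.92, f(1.3) = -6.12, f(2.4) = -3.48, f(3.5) = 4.
Sum = Δx · [f(-0.9) + f(0.2) + f(1.3) + f(2.4) + f(3.5)].
Sum = -7.04.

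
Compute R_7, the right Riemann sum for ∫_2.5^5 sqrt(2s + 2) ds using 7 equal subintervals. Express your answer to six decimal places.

Δs = (5 − 2.5)/7 = 5/14.
Right endpoints: 20/7, 45/14, 25/7, 55/14, 30/7, 65/14, 5.
f(20/7) ≈ 2.777460, f(45/14) ≈ 2.903200, f(25/7) ≈ 3.023716, f(55/14) ≈ 3.139609, f(30/7) ≈ 3.251373, f(65/14) ≈ 3.359422, f(5) ≈ 3.464102.
Sum = Δs · [f(20/7) + f(45/14) + f(25/7) + ...].
Sum ≈ 7.828172.

7.828172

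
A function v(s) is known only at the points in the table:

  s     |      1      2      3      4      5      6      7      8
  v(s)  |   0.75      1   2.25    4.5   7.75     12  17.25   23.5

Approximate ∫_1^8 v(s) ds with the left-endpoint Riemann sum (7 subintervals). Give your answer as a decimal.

Δs = 1.
Sum = 1·[0.75 + 1 + 2.25 + 4.5 + 7.75 + 12 + 17.25] = 45.5.

45.5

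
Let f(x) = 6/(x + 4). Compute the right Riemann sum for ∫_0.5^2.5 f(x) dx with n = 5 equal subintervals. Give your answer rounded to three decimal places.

2.126

Δx = (2.5 − 0.5)/5 = 0.4.
Right endpoints: 0.9, 1.3, 1.7, 2.1, 2.5.
f(0.9) = 60/49, f(1.3) = 60/53, f(1.7) = 20/19, f(2.1) = 60/61, f(2.5) = 12/13.
Sum = Δx · [f(0.9) + f(1.3) + f(1.7) + f(2.1) + f(2.5)].
Sum ≈ 2.126.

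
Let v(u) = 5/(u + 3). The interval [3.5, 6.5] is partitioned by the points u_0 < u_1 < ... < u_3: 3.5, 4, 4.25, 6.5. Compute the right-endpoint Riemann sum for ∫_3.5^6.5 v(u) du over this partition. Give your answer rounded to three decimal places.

1.714

Subinterval widths: 0.5, 0.25, 2.25.
Right endpoints: 4, 4.25, 6.5.
v(4) = 5/7, v(4.25) = 20/29, v(6.5) = 10/19.
Sum = Σ Δu_i · v(u_i).
Sum ≈ 1.714.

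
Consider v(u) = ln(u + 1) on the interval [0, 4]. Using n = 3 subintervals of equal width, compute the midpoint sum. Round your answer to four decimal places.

Δu = (4 − 0)/3 = 4/3.
Midpoints: 2/3, 2, 10/3.
v(2/3) ≈ 0.5108, v(2) ≈ 1.0986, v(10/3) ≈ 1.4663.
Sum = Δu · [v(2/3) + v(2) + v(10/3)].
Sum ≈ 4.1010.

4.1010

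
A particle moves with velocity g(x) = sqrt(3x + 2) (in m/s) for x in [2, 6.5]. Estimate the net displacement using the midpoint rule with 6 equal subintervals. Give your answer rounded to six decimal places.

17.130158

Δx = (6.5 − 2)/6 = 0.75.
Midpoints: 2.375, 3.125, 3.875, 4.625, 5.375, 6.125.
g(2.375) ≈ 3.020761, g(3.125) ≈ 3.372684, g(3.875) ≈ 3.691206, g(4.625) ≈ 3.984344, g(5.375) ≈ 4.257347, g(6.125) ≈ 4.513868.
Sum = Δx · [g(2.375) + g(3.125) + g(3.875) + ...].
Sum ≈ 17.130158.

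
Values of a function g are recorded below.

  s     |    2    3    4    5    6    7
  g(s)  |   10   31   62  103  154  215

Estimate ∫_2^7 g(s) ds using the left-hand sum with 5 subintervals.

Δs = 1.
Sum = 1·[10 + 31 + 62 + 103 + 154] = 360.

360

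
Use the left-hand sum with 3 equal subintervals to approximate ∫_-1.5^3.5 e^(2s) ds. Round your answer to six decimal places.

Δs = (3.5 − (-1.5))/3 = 5/3.
Left endpoints: -1.5, 1/6, 11/6.
f(-1.5) ≈ 0.049787, f(1/6) ≈ 1.395612, f(11/6) ≈ 39.121284.
Sum = Δs · [f(-1.5) + f(1/6) + f(11/6)].
Sum ≈ 67.611139.

67.611139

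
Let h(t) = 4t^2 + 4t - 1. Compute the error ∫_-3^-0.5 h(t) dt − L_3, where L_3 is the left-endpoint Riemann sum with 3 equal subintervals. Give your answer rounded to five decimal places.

Exact integral: ∫_-3^-0.5 h(t) dt ≈ 15.8333333.
L_3 ≈ 27.4074074.
Error ≈ 15.8333333 − 27.4074074 ≈ -11.57407.

-11.57407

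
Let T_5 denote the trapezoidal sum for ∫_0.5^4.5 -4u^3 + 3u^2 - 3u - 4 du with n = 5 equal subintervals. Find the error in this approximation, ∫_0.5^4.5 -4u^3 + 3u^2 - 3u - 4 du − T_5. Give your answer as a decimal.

Exact integral: ∫_0.5^4.5 f(u) du = -365.
T_5 = -376.52.
Error = -365 − (-376.52) = 11.52.

11.52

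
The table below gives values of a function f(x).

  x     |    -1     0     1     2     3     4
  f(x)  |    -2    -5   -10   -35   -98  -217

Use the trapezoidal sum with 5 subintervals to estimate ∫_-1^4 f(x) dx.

-257.5

Δx = 1.
T_5 = (1/2)·[(-2) + 2·(-5) + 2·(-10) + 2·(-35) + 2·(-98) + (-217)] = -257.5.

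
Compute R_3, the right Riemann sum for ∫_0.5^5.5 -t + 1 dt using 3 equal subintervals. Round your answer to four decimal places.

-14.1667

Δt = (5.5 − 0.5)/3 = 5/3.
Right endpoints: 13/6, 23/6, 5.5.
f(13/6) = -7/6, f(23/6) = -17/6, f(5.5) = -4.5.
Sum = Δt · [f(13/6) + f(23/6) + f(5.5)].
Sum ≈ -14.1667.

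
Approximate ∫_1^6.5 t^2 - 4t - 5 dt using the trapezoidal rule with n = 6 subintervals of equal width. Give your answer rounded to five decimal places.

Δt = (6.5 − 1)/6 = 11/12.
f(1) = -8, f(23/12) = -1295/144, f(17/6) = -299/36, f(3.75) = -5.9375, f(14/3) = -17/9, f(67/12) = 553/144, f(6.5) = 11.25.
T_6 = (Δt/2)·[f(t_0) + 2f(t_1) + ... + 2f(t_{5}) + f(t_6)].
Sum ≈ -18.02141.

-18.02141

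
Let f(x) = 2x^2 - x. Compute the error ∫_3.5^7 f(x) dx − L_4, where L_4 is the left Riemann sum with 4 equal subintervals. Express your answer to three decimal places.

Exact integral: ∫_3.5^7 f(x) dx ≈ 181.70833.
L_4 = 151.9765625.
Error ≈ 181.70833 − 151.9765625 ≈ 29.732.

29.732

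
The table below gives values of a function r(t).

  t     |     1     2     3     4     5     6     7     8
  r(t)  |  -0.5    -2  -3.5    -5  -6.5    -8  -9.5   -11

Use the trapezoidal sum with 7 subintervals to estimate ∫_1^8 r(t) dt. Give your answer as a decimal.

-40.25

Δt = 1.
T_7 = (1/2)·[(-0.5) + 2·(-2) + 2·(-3.5) + 2·(-5) + 2·(-6.5) + 2·(-8) + 2·(-9.5) + (-11)] = -40.25.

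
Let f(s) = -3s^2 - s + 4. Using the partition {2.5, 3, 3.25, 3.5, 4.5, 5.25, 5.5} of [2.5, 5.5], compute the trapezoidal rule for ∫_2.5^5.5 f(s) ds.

-151.546875

Subinterval widths: 0.5, 0.25, 0.25, 1, 0.75, 0.25.
f(2.5) = -17.25, f(3) = -26, f(3.25) = -30.9375, f(3.5) = -36.25, f(4.5) = -61.25, f(5.25) = -83.9375, f(5.5) = -92.25.
On each subinterval the trapezoid contributes (Δs_i/2)·[f(s_{i-1}) + f(s_i)].
Sum = -151.546875.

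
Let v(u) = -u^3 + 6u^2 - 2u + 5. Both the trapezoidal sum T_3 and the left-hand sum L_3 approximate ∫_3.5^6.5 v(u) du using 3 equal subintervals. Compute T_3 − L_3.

T_3 = 35.25.
L_3 = 64.125.
T_3 − L_3 = -28.875.

-28.875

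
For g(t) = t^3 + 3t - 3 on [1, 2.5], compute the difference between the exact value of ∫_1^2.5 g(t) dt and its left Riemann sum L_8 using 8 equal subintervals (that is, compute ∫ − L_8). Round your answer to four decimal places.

Exact integral: ∫_1^2.5 g(t) dt = 12.890625.
L_8 ≈ 11.143799.
Error ≈ 12.890625 − 11.143799 ≈ 1.7468.

1.7468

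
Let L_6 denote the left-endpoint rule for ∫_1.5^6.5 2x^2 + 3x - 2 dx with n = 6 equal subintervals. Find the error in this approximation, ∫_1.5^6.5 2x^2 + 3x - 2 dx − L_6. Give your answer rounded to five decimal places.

38.42593

Exact integral: ∫_1.5^6.5 f(x) dx ≈ 230.8333333.
L_6 ≈ 192.4074074.
Error ≈ 230.8333333 − 192.4074074 ≈ 38.42593.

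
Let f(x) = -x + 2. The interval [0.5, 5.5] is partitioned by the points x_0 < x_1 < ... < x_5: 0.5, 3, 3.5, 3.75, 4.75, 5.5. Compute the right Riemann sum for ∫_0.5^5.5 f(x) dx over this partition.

-9.0625

Subinterval widths: 2.5, 0.5, 0.25, 1, 0.75.
Right endpoints: 3, 3.5, 3.75, 4.75, 5.5.
f(3) = -1, f(3.5) = -1.5, f(3.75) = -1.75, f(4.75) = -2.75, f(5.5) = -3.5.
Sum = Σ Δx_i · f(x_i).
Sum = -9.0625.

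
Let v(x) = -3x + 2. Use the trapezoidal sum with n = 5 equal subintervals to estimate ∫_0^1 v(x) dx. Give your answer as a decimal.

0.5

Δx = (1 − 0)/5 = 0.2.
v(0) = 2, v(0.2) = 1.4, v(0.4) = 0.8, v(0.6) = 0.2, v(0.8) = -0.4, v(1) = -1.
T_5 = (Δx/2)·[v(x_0) + 2v(x_1) + ... + 2v(x_{4}) + v(x_5)].
Sum = 0.5.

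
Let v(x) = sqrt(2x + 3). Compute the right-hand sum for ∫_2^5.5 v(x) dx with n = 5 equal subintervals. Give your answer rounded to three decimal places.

Δx = (5.5 − 2)/5 = 0.7.
Right endpoints: 2.7, 3.4, 4.1, 4.8, 5.5.
v(2.7) ≈ 2.898, v(3.4) ≈ 3.130, v(4.1) ≈ 3.347, v(4.8) ≈ 3.550, v(5.5) ≈ 3.742.
Sum = Δx · [v(2.7) + v(3.4) + v(4.1) + v(4.8) + v(5.5)].
Sum ≈ 11.667.

11.667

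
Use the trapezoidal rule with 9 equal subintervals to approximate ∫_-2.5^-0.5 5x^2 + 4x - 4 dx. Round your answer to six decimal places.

Δx = (-0.5 − (-2.5))/9 = 2/9.
f(-2.5) = 17.25, f(-41/18) = 4157/324, f(-37/18) = 2885/324, f(-11/6) = 197/36, f(-29/18) = 821/324, f(-25/18) = 29/324, f(-7/6) = -67/36, f(-17/18) = -1075/324, f(-13/18) = -1387/324, f(-0.5) = -4.75.
T_9 = (Δx/2)·[f(x_0) + 2f(x_1) + ... + 2f(x_{8}) + f(x_9)].
Sum ≈ 5.915638.

5.915638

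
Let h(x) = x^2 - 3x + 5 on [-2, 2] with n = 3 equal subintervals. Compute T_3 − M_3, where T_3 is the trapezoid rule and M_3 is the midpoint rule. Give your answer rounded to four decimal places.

T_3 ≈ 26.518519.
M_3 ≈ 24.740741.
T_3 − M_3 ≈ 1.7778.

1.7778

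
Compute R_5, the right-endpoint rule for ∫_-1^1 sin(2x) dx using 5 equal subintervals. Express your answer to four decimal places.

Δx = (1 − (-1))/5 = 0.4.
Right endpoints: -0.6, -0.2, 0.2, 0.6, 1.
f(-0.6) ≈ -0.9320, f(-0.2) ≈ -0.3894, f(0.2) ≈ 0.3894, f(0.6) ≈ 0.9320, f(1) ≈ 0.9093.
Sum = Δx · [f(-0.6) + f(-0.2) + f(0.2) + f(0.6) + f(1)].
Sum ≈ 0.3637.

0.3637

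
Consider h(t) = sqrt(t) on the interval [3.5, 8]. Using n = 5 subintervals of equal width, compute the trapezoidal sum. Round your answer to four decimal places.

10.7136

Δt = (8 − 3.5)/5 = 0.9.
h(3.5) ≈ 1.8708, h(4.4) ≈ 2.0976, h(5.3) ≈ 2.3022, h(6.2) ≈ 2.4900, h(7.1) ≈ 2.6646, h(8) ≈ 2.8284.
T_5 = (Δt/2)·[h(t_0) + 2h(t_1) + ... + 2h(t_{4}) + h(t_5)].
Sum ≈ 10.7136.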